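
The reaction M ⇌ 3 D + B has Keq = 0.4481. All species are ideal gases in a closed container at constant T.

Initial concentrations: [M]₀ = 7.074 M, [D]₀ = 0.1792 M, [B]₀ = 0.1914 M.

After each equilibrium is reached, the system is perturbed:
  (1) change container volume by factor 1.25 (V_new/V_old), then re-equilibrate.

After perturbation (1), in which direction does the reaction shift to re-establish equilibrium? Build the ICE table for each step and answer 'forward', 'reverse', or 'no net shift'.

Direction: forward

Q₀ = 1.5570e-04 vs Keq = 0.4481 ⇒ Q<K, forward
Step 1:
                  M         D         B
  Initial     7.074    0.1792    0.1914
  Change     -0.485     1.455     0.485
  Equil       6.589     1.634    0.6764
  solve Keq expr → x = 0.485; check Q = 0.4481
Then change container volume by factor 1.25 (V_new/V_old).
Step 2:
                  M         D         B
  Initial     5.271     1.307    0.5411
  Change    -0.0814    0.2442    0.0814
  Equil        5.19     1.552    0.6225
  solve Keq expr → x = 0.0814; check Q = 0.4481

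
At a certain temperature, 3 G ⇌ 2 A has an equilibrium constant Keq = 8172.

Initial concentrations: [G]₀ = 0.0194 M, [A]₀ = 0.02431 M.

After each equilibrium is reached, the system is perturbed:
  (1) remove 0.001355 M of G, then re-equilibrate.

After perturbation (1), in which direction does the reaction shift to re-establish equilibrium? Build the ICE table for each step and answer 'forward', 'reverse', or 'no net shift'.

Q₀ = 80.94 vs Keq = 8172 ⇒ Q<K, forward
Step 1:
                  G         A
  Initial    0.0194   0.02431
  Change   -0.01421  0.009474
  Equil    0.005188   0.03378
  solve Keq expr → x = 0.004737; check Q = 8172
Then remove 0.001355 M of G.
Step 2:
                  G         A
  Initial  0.003833   0.03378
  Change   0.001268 -8.4539e-04
  Equil    0.005101   0.03294
  solve Keq expr → x = -4.2269e-04; check Q = 8172

Direction: reverse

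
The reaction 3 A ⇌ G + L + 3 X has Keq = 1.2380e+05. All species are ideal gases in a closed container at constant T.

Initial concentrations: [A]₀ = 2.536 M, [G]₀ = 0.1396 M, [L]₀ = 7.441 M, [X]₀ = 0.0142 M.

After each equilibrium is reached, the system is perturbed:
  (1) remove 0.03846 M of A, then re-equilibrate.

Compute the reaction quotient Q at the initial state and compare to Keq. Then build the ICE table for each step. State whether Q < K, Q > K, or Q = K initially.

Q₀ = 1.8236e-07 vs Keq = 1.2380e+05 ⇒ Q<K, forward
Step 1:
                  A         G         L         X
  init        2.536    0.1396     7.441    0.0142
  Δ          -2.438    0.8127    0.8127     2.438
  eq        0.09783    0.9523     8.254     2.452
  solve Keq expr → x = 0.8127; check Q = 1.2380e+05
Then remove 0.03846 M of A.
Step 2:
                  A         G         L         X
  init      0.05937    0.9523     8.254     2.452
  Δ         0.03654  -0.01218  -0.01218  -0.03654
  eq        0.09592    0.9401     8.242     2.416
  solve Keq expr → x = -0.01218; check Q = 1.2380e+05

Q₀ = 1.8236e-07; Q < K (proceeds forward)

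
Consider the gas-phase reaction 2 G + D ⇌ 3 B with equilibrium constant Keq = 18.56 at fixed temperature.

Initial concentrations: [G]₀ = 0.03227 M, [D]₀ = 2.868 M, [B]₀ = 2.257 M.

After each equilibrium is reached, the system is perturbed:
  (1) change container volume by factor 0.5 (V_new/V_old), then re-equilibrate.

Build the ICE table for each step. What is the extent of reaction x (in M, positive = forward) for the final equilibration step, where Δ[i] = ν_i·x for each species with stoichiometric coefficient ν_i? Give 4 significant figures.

Q₀ = 3850 vs Keq = 18.56 ⇒ Q>K, reverse
Step 1:
                    G           D           B
  Initial     0.03227       2.868       2.257
  Change       0.2946      0.1473     -0.4419
  Equil        0.3269       3.015       1.815
  solve Keq expr → x = -0.1473; check Q = 18.56
Then change container volume by factor 0.5 (V_new/V_old).
Step 2:
                    G           D           B
  Initial      0.6538       6.031        3.63
  Change            0           0           0
  Equil        0.6538       6.031        3.63
  solve Keq expr → x = 0; check Q = 18.56

x = 0 M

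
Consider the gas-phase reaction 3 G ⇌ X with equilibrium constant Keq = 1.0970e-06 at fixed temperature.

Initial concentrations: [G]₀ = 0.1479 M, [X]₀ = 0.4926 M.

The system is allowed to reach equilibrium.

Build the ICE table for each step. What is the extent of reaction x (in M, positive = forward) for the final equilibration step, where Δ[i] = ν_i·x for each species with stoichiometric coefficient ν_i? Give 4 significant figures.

Q₀ = 152.3 vs Keq = 1.0970e-06 ⇒ Q>K, reverse
Step 1:
                  G         X
  Initial    0.1479    0.4926
  Change      1.478   -0.4926
  Equil       1.626 4.7132e-06
  solve Keq expr → x = -0.4926; check Q = 1.0970e-06

x = -0.4926 M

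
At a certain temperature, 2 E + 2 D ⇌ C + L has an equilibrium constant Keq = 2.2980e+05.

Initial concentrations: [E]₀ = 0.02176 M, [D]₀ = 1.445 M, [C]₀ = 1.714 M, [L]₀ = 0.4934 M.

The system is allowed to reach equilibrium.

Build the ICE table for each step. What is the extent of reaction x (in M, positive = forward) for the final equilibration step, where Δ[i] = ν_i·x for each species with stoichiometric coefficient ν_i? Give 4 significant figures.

x = 0.0102 M

Q₀ = 855.4 vs Keq = 2.2980e+05 ⇒ Q<K, forward
Step 1:
                   E          D          C          L
  Initial    0.02176      1.445      1.714     0.4934
  Change     -0.0204    -0.0204     0.0102     0.0102
  Equil     0.001364      1.425      1.724     0.5036
  solve Keq expr → x = 0.0102; check Q = 2.2980e+05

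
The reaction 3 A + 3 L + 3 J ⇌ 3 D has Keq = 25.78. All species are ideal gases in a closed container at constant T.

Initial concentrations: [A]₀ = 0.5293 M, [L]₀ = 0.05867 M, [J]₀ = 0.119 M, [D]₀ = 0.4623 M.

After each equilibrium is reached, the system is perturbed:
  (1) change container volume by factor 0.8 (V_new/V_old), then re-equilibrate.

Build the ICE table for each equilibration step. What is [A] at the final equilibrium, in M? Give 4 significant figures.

[A]_eq = 0.9058 M

Q₀ = 1.9578e+06 vs Keq = 25.78 ⇒ Q>K, reverse
Step 1:
                    A           L           J           D
  Initial      0.5293     0.05867       0.119      0.4623
  Change       0.2323      0.2323      0.2323     -0.2323
  Equil        0.7616       0.291      0.3513        0.23
  solve Keq expr → x = -0.07744; check Q = 25.78
Then change container volume by factor 0.8 (V_new/V_old).
Step 2:
                    A           L           J           D
  Initial       0.952      0.3637      0.4391      0.2875
  Change     -0.04625    -0.04625    -0.04625     0.04625
  Equil        0.9058      0.3175      0.3929      0.3337
  solve Keq expr → x = 0.01542; check Q = 25.78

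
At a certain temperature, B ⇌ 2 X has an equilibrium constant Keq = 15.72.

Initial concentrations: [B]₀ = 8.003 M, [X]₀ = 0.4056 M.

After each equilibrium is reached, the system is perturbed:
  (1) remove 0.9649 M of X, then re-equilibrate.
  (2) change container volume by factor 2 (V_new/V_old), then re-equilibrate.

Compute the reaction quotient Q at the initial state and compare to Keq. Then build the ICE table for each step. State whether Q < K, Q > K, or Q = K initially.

Q₀ = 0.02056; Q < K (proceeds forward)

Q₀ = 0.02056 vs Keq = 15.72 ⇒ Q<K, forward
Step 1:
                   B          X
  I            8.003     0.4056
  C           -3.841      7.683
  E            4.162      8.088
  solve Keq expr → x = 3.841; check Q = 15.72
Then remove 0.9649 M of X.
Step 2:
                   B          X
  I            4.162      7.123
  C          -0.3226     0.6451
  E            3.839      7.769
  solve Keq expr → x = 0.3226; check Q = 15.72
Then change container volume by factor 2 (V_new/V_old).
Step 3:
                   B          X
  I             1.92      3.884
  C          -0.4561     0.9121
  E            1.463      4.796
  solve Keq expr → x = 0.4561; check Q = 15.72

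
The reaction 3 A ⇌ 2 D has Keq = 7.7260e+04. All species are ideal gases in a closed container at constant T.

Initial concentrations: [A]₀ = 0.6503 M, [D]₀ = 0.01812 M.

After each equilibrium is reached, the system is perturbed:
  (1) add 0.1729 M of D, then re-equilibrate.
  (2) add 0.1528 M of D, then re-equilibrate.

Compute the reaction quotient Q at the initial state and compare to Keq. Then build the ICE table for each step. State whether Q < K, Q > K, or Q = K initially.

Q₀ = 0.001194 vs Keq = 7.7260e+04 ⇒ Q<K, forward
Step 1:
                   A          D
  init        0.6503    0.01812
  Δ          -0.6367     0.4244
  eq         0.01364     0.4426
  solve Keq expr → x = 0.2122; check Q = 7.7260e+04
Then add 0.1729 M of D.
Step 2:
                   A          D
  init       0.01364     0.6155
  Δ         0.003312  -0.002208
  eq         0.01695     0.6133
  solve Keq expr → x = -0.001104; check Q = 7.7260e+04
Then add 0.1528 M of D.
Step 3:
                   A          D
  init       0.01695     0.7661
  Δ         0.002679  -0.001786
  eq         0.01963     0.7643
  solve Keq expr → x = -8.9300e-04; check Q = 7.7260e+04

Q₀ = 0.001194; Q < K (proceeds forward)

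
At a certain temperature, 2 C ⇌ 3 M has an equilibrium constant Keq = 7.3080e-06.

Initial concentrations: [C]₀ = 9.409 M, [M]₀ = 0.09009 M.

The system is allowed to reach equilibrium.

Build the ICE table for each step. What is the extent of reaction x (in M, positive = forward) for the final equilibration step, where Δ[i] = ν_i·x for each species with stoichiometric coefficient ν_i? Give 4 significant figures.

Q₀ = 8.2593e-06 vs Keq = 7.3080e-06 ⇒ Q>K, reverse
Step 1:
                   C          M
  I            9.409    0.09009
  C         0.002391  -0.003586
  E            9.411     0.0865
  solve Keq expr → x = -0.001195; check Q = 7.3080e-06

x = -0.001195 M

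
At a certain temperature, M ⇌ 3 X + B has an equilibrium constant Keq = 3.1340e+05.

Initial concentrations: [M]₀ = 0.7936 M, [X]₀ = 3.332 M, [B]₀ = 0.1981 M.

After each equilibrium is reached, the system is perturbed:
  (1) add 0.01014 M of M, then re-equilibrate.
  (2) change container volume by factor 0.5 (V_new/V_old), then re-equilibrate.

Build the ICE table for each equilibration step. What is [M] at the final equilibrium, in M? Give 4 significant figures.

Q₀ = 9.234 vs Keq = 3.1340e+05 ⇒ Q<K, forward
Step 1:
                   M          X          B
  init        0.7936      3.332     0.1981
  Δ           -0.793      2.379      0.793
  eq      5.8907e-04      5.711     0.9911
  solve Keq expr → x = 0.793; check Q = 3.1340e+05
Then add 0.01014 M of M.
Step 2:
                   M          X          B
  init       0.01073      5.711     0.9911
  Δ         -0.01012    0.03037    0.01012
  eq      6.0463e-04      5.741      1.001
  solve Keq expr → x = 0.01012; check Q = 3.1340e+05
Then change container volume by factor 0.5 (V_new/V_old).
Step 3:
                   M          X          B
  init      0.001209      11.48      2.002
  Δ         0.008361   -0.02508  -0.008361
  eq        0.009571      11.46      1.994
  solve Keq expr → x = -0.008361; check Q = 3.1340e+05

[M]_eq = 0.009571 M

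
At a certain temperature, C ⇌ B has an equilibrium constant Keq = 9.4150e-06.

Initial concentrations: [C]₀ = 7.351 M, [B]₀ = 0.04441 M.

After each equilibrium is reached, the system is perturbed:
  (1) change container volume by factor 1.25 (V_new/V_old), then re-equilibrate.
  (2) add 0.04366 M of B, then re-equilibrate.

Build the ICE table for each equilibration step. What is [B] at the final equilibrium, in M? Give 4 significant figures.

Q₀ = 0.006041 vs Keq = 9.4150e-06 ⇒ Q>K, reverse
Step 1:
                  C         B
  init        7.351   0.04441
  Δ         0.04434  -0.04434
  eq          7.395 6.9627e-05
  solve Keq expr → x = -0.04434; check Q = 9.4150e-06
Then change container volume by factor 1.25 (V_new/V_old).
Step 2:
                  C         B
  init        5.916 5.5702e-05
  Δ               0         0
  eq          5.916 5.5702e-05
  solve Keq expr → x = 0; check Q = 9.4150e-06
Then add 0.04366 M of B.
Step 3:
                  C         B
  init        5.916   0.04372
  Δ         0.04366  -0.04366
  eq           5.96 5.6113e-05
  solve Keq expr → x = -0.04366; check Q = 9.4150e-06

[B]_eq = 5.6113e-05 M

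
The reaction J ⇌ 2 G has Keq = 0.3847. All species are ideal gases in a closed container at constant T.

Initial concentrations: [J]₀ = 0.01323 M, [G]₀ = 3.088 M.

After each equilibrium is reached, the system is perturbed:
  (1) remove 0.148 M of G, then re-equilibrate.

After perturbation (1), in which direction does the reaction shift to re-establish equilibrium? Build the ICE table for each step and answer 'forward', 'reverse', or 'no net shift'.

Q₀ = 720.8 vs Keq = 0.3847 ⇒ Q>K, reverse
Step 1:
                    J           G
  Initial     0.01323       3.088
  Change        1.202      -2.404
  Equil         1.215      0.6838
  solve Keq expr → x = -1.202; check Q = 0.3847
Then remove 0.148 M of G.
Step 2:
                    J           G
  Initial       1.215      0.5358
  Change     -0.06477      0.1295
  Equil         1.151      0.6653
  solve Keq expr → x = 0.06477; check Q = 0.3847

Direction: forward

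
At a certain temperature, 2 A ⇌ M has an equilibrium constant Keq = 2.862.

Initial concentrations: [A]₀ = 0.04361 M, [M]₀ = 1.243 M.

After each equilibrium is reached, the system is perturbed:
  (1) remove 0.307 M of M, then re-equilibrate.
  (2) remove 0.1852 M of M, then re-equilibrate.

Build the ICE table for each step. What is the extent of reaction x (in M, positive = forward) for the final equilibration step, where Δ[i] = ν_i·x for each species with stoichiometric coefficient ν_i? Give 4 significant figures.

Q₀ = 653.6 vs Keq = 2.862 ⇒ Q>K, reverse
Step 1:
                  A         M
  Initial   0.04361     1.243
  Change     0.5395   -0.2698
  Equil      0.5831    0.9732
  solve Keq expr → x = -0.2698; check Q = 2.862
Then remove 0.307 M of M.
Step 2:
                  A         M
  Initial    0.5831    0.6662
  Change   -0.08543   0.04272
  Equil      0.4977     0.709
  solve Keq expr → x = 0.04272; check Q = 2.862
Then remove 0.1852 M of M.
Step 3:
                  A         M
  Initial    0.4977    0.5238
  Change    -0.0582    0.0291
  Equil      0.4395    0.5528
  solve Keq expr → x = 0.0291; check Q = 2.862

x = 0.0291 M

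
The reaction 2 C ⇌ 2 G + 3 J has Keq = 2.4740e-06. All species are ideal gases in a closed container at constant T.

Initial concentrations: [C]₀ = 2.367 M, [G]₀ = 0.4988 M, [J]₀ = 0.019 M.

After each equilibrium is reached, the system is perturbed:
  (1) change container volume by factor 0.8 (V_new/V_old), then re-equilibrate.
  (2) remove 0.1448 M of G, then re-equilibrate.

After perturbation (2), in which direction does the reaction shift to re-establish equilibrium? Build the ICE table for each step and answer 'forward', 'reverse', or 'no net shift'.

Q₀ = 3.0459e-07 vs Keq = 2.4740e-06 ⇒ Q<K, forward
Step 1:
                    C           G           J
  Initial       2.367      0.4988       0.019
  Change      -0.0123      0.0123     0.01845
  Equil         2.355      0.5111     0.03745
  solve Keq expr → x = 0.006149; check Q = 2.4740e-06
Then change container volume by factor 0.8 (V_new/V_old).
Step 2:
                    C           G           J
  Initial       2.943      0.6389     0.04681
  Change     0.006048   -0.006048   -0.009072
  Equil         2.949      0.6328     0.03774
  solve Keq expr → x = -0.003024; check Q = 2.4740e-06
Then remove 0.1448 M of G.
Step 3:
                    C           G           J
  Initial       2.949       0.488     0.03774
  Change    -0.004543    0.004543    0.006815
  Equil         2.945      0.4926     0.04455
  solve Keq expr → x = 0.002272; check Q = 2.4740e-06

Direction: forward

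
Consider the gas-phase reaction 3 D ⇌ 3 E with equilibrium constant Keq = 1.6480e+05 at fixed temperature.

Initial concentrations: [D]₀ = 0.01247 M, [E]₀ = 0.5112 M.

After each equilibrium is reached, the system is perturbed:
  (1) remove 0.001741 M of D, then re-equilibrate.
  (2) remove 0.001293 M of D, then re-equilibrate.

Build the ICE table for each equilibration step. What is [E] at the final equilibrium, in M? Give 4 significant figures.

Q₀ = 6.8893e+04 vs Keq = 1.6480e+05 ⇒ Q<K, forward
Step 1:
                   D          E
  Initial    0.01247     0.5112
  Change    -0.00309    0.00309
  Equil      0.00938     0.5143
  solve Keq expr → x = 0.00103; check Q = 1.6480e+05
Then remove 0.001741 M of D.
Step 2:
                   D          E
  Initial   0.007639     0.5143
  Change     0.00171   -0.00171
  Equil     0.009349     0.5126
  solve Keq expr → x = -5.6994e-04; check Q = 1.6480e+05
Then remove 0.001293 M of D.
Step 3:
                   D          E
  Initial   0.008056     0.5126
  Change     0.00127   -0.00127
  Equil     0.009326     0.5113
  solve Keq expr → x = -4.2328e-04; check Q = 1.6480e+05

[E]_eq = 0.5113 M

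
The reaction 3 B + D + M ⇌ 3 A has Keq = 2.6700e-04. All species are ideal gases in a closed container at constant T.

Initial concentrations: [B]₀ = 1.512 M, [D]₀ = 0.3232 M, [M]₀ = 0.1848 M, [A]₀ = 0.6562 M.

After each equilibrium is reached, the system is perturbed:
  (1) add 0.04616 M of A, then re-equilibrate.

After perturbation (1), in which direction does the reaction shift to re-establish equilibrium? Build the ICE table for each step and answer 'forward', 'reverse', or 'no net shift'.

Q₀ = 1.369 vs Keq = 2.6700e-04 ⇒ Q>K, reverse
Step 1:
                  B         D         M         A
  Initial     1.512    0.3232    0.1848    0.6562
  Change     0.5782    0.1927    0.1927   -0.5782
  Equil        2.09    0.5159    0.3775   0.07802
  solve Keq expr → x = -0.1927; check Q = 2.6700e-04
Then add 0.04616 M of A.
Step 2:
                  B         D         M         A
  Initial      2.09    0.5159    0.3775    0.1242
  Change    0.04283   0.01428   0.01428  -0.04283
  Equil       2.133    0.5302    0.3918   0.08135
  solve Keq expr → x = -0.01428; check Q = 2.6700e-04

Direction: reverse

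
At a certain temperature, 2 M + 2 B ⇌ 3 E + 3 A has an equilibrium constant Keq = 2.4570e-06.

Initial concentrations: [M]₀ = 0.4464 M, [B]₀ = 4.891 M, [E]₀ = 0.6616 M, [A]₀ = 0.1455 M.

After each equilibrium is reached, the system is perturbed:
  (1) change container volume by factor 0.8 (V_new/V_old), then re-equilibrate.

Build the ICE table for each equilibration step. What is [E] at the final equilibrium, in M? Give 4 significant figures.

[E]_eq = 0.6942 M

Q₀ = 1.8712e-04 vs Keq = 2.4570e-06 ⇒ Q>K, reverse
Step 1:
                    M           B           E           A
  Initial      0.4464       4.891      0.6616      0.1455
  Change       0.0671      0.0671     -0.1006     -0.1006
  Equil        0.5135       4.958       0.561     0.04485
  solve Keq expr → x = -0.03355; check Q = 2.4570e-06
Then change container volume by factor 0.8 (V_new/V_old).
Step 2:
                    M           B           E           A
  Initial      0.6419       6.198      0.7012     0.05606
  Change     0.004668    0.004668   -0.007001   -0.007001
  Equil        0.6465       6.202      0.6942     0.04906
  solve Keq expr → x = -0.002334; check Q = 2.4570e-06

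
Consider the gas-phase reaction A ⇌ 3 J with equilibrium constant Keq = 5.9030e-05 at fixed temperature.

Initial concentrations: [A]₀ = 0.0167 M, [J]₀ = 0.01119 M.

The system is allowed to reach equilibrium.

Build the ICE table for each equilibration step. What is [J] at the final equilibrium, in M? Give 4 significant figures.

Q₀ = 8.3902e-05 vs Keq = 5.9030e-05 ⇒ Q>K, reverse
Step 1:
                   A          J
  init        0.0167    0.01119
  Δ       3.8708e-04  -0.001161
  eq         0.01709    0.01003
  solve Keq expr → x = -3.8708e-04; check Q = 5.9030e-05

[J]_eq = 0.01003 M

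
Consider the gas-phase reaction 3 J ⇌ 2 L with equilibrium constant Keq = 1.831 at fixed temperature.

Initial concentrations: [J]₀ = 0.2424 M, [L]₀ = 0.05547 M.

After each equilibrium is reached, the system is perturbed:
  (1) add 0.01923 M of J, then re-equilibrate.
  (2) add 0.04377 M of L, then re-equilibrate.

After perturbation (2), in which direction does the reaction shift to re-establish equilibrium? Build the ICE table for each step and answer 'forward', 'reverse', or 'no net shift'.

Direction: reverse

Q₀ = 0.216 vs Keq = 1.831 ⇒ Q<K, forward
Step 1:
                   J          L
  Initial     0.2424    0.05547
  Change    -0.06651    0.04434
  Equil       0.1759    0.09981
  solve Keq expr → x = 0.02217; check Q = 1.831
Then add 0.01923 M of J.
Step 2:
                   J          L
  Initial     0.1951    0.09981
  Change    -0.01084   0.007227
  Equil       0.1843      0.107
  solve Keq expr → x = 0.003613; check Q = 1.831
Then add 0.04377 M of L.
Step 3:
                   J          L
  Initial     0.1843     0.1508
  Change     0.02788   -0.01858
  Equil       0.2122     0.1322
  solve Keq expr → x = -0.009292; check Q = 1.831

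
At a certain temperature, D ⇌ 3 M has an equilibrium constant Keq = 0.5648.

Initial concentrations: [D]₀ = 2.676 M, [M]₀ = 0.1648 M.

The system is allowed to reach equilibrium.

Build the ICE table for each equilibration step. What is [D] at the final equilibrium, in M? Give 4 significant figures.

Q₀ = 0.001673 vs Keq = 0.5648 ⇒ Q<K, forward
Step 1:
                  D         M
  Initial     2.676    0.1648
  Change    -0.3121    0.9363
  Equil       2.364     1.101
  solve Keq expr → x = 0.3121; check Q = 0.5648

[D]_eq = 2.364 M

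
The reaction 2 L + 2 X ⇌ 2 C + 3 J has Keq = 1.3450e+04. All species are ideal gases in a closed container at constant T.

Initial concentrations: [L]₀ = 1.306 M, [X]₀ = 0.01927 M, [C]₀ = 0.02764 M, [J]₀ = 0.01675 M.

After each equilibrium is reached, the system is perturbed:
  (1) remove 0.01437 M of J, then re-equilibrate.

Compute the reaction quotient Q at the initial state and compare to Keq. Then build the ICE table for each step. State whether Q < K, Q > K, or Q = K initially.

Q₀ = 5.6685e-06; Q < K (proceeds forward)

Q₀ = 5.6685e-06 vs Keq = 1.3450e+04 ⇒ Q<K, forward
Step 1:
                    L           X           C           J
  I             1.306     0.01927     0.02764     0.01675
  C          -0.01927    -0.01927     0.01927      0.0289
  E             1.287  3.0659e-06     0.04691     0.04565
  solve Keq expr → x = 0.009633; check Q = 1.3450e+04
Then remove 0.01437 M of J.
Step 2:
                    L           X           C           J
  I             1.287  3.0659e-06     0.04691     0.03128
  C       -1.3267e-06 -1.3267e-06  1.3267e-06  1.9900e-06
  E             1.287  1.7392e-06     0.04691     0.03128
  solve Keq expr → x = 6.6334e-07; check Q = 1.3450e+04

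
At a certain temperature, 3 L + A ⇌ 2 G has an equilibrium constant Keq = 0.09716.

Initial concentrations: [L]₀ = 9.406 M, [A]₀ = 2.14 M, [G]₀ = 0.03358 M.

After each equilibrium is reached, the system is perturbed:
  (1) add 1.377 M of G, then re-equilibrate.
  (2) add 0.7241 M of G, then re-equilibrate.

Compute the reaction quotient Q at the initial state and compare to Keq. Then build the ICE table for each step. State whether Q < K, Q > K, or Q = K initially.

Q₀ = 6.3319e-07 vs Keq = 0.09716 ⇒ Q<K, forward
Step 1:
                    L           A           G
  Initial       9.406        2.14     0.03358
  Change       -4.354      -1.451       2.903
  Equil         5.052      0.6885       2.937
  solve Keq expr → x = 1.451; check Q = 0.09716
Then add 1.377 M of G.
Step 2:
                    L           A           G
  Initial       5.052      0.6885       4.314
  Change       0.5861      0.1954     -0.3908
  Equil         5.638      0.8839       3.923
  solve Keq expr → x = -0.1954; check Q = 0.09716
Then add 0.7241 M of G.
Step 3:
                    L           A           G
  Initial       5.638      0.8839       4.647
  Change       0.2896     0.09653     -0.1931
  Equil         5.927      0.9804       4.454
  solve Keq expr → x = -0.09653; check Q = 0.09716

Q₀ = 6.3319e-07; Q < K (proceeds forward)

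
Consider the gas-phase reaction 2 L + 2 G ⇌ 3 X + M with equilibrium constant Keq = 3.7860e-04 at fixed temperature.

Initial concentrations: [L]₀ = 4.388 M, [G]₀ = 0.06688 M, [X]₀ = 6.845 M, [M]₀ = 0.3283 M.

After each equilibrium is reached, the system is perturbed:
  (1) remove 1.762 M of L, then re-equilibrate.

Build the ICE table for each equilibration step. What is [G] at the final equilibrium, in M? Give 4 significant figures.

Q₀ = 1223 vs Keq = 3.7860e-04 ⇒ Q>K, reverse
Step 1:
                    L           G           X           M
  Initial       4.388     0.06688       6.845      0.3283
  Change       0.6565      0.6565     -0.9848     -0.3283
  Equil         5.045      0.7234        5.86  2.5055e-05
  solve Keq expr → x = -0.3283; check Q = 3.7860e-04
Then remove 1.762 M of L.
Step 2:
                    L           G           X           M
  Initial       3.283      0.7234        5.86  2.5055e-05
  Change   2.8889e-05  2.8889e-05 -4.3334e-05 -1.4445e-05
  Equil         3.283      0.7235        5.86  1.0610e-05
  solve Keq expr → x = -1.4445e-05; check Q = 3.7860e-04

[G]_eq = 0.7235 M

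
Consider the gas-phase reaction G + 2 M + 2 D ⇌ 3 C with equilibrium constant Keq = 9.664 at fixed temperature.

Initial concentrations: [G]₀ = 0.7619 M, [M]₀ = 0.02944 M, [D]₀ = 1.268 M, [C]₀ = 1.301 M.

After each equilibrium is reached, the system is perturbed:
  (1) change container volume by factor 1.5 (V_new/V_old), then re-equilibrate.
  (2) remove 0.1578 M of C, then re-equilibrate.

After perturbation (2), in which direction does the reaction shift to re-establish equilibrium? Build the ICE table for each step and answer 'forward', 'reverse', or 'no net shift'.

Q₀ = 2074 vs Keq = 9.664 ⇒ Q>K, reverse
Step 1:
                  G         M         D         C
  Initial    0.7619   0.02944     1.268     1.301
  Change      0.102     0.204     0.204   -0.3059
  Equil      0.8639    0.2334     1.472    0.9951
  solve Keq expr → x = -0.102; check Q = 9.664
Then change container volume by factor 1.5 (V_new/V_old).
Step 2:
                  G         M         D         C
  Initial    0.5759    0.1556    0.9813    0.6634
  Change     0.0189    0.0378    0.0378   -0.0567
  Equil      0.5948    0.1934     1.019    0.6067
  solve Keq expr → x = -0.0189; check Q = 9.664
Then remove 0.1578 M of C.
Step 3:
                  G         M         D         C
  Initial    0.5948    0.1934     1.019    0.4489
  Change   -0.01898  -0.03796  -0.03796   0.05695
  Equil      0.5758    0.1554    0.9811    0.5058
  solve Keq expr → x = 0.01898; check Q = 9.664

Direction: forward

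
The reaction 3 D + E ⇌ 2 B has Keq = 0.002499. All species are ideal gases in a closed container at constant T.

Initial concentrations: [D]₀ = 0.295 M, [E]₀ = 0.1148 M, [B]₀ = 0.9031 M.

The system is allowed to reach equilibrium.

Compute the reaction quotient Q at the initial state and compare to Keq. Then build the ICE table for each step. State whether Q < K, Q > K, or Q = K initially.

Q₀ = 276.7; Q > K (proceeds reverse)

Q₀ = 276.7 vs Keq = 0.002499 ⇒ Q>K, reverse
Step 1:
                   D          E          B
  init         0.295     0.1148     0.9031
  Δ             1.25     0.4166    -0.8331
  eq           1.545     0.5314    0.06996
  solve Keq expr → x = -0.4166; check Q = 0.002499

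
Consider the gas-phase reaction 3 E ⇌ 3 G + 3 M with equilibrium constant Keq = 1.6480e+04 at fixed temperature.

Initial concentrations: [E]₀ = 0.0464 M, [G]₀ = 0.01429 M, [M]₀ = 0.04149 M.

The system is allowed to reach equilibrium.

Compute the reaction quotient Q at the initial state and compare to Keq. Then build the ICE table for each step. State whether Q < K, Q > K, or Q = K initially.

Q₀ = 2.0863e-06; Q < K (proceeds forward)

Q₀ = 2.0863e-06 vs Keq = 1.6480e+04 ⇒ Q<K, forward
Step 1:
                  E         G         M
  init       0.0464   0.01429   0.04149
  Δ        -0.04619   0.04619   0.04619
  eq      2.0839e-04   0.06048   0.08768
  solve Keq expr → x = 0.0154; check Q = 1.6480e+04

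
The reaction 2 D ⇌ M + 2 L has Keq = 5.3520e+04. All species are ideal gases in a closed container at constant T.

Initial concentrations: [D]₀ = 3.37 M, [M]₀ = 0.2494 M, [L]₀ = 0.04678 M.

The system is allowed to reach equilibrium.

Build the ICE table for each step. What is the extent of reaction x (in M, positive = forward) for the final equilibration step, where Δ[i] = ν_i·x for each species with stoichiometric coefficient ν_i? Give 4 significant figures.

Q₀ = 4.8057e-05 vs Keq = 5.3520e+04 ⇒ Q<K, forward
Step 1:
                    D           M           L
  I              3.37      0.2494     0.04678
  C             -3.35       1.675        3.35
  E           0.02037       1.924       3.396
  solve Keq expr → x = 1.675; check Q = 5.3520e+04

x = 1.675 M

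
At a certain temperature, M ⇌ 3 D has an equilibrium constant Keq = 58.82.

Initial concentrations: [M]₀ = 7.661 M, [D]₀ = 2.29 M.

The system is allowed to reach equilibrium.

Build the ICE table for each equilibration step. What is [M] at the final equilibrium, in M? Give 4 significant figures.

Q₀ = 1.568 vs Keq = 58.82 ⇒ Q<K, forward
Step 1:
                   M          D
  I            7.661       2.29
  C             -1.6      4.801
  E            6.061      7.091
  solve Keq expr → x = 1.6; check Q = 58.82

[M]_eq = 6.061 M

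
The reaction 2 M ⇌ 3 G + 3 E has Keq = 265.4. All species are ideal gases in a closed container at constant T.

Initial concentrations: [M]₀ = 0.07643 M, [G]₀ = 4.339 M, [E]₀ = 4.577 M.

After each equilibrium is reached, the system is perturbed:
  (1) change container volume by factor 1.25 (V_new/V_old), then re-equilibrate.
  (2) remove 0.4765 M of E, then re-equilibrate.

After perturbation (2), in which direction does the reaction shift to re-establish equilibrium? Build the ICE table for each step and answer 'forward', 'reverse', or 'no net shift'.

Q₀ = 1.3409e+06 vs Keq = 265.4 ⇒ Q>K, reverse
Step 1:
                  M         G         E
  Initial   0.07643     4.339     4.577
  Change      1.158    -1.736    -1.736
  Equil       1.234     2.603     2.841
  solve Keq expr → x = -0.5788; check Q = 265.4
Then change container volume by factor 1.25 (V_new/V_old).
Step 2:
                  M         G         E
  Initial    0.9872     2.082     2.273
  Change    -0.1454    0.2181    0.2181
  Equil      0.8418       2.3     2.491
  solve Keq expr → x = 0.07271; check Q = 265.4
Then remove 0.4765 M of E.
Step 3:
                  M         G         E
  Initial    0.8418       2.3     2.014
  Change   -0.09684    0.1453    0.1453
  Equil      0.7449     2.446     2.159
  solve Keq expr → x = 0.04842; check Q = 265.4

Direction: forward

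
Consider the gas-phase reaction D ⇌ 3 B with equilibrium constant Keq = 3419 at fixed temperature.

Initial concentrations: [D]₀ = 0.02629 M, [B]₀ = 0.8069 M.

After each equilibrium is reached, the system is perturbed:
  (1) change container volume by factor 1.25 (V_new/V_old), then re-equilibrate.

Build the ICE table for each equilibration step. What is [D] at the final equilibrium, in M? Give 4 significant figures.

[D]_eq = 1.0393e-04 M

Q₀ = 19.98 vs Keq = 3419 ⇒ Q<K, forward
Step 1:
                  D         B
  I         0.02629    0.8069
  C        -0.02609   0.07826
  E       2.0285e-04    0.8852
  solve Keq expr → x = 0.02609; check Q = 3419
Then change container volume by factor 1.25 (V_new/V_old).
Step 2:
                  D         B
  I       1.6228e-04    0.7081
  C       -5.8343e-05 1.7503e-04
  E       1.0393e-04    0.7083
  solve Keq expr → x = 5.8343e-05; check Q = 3419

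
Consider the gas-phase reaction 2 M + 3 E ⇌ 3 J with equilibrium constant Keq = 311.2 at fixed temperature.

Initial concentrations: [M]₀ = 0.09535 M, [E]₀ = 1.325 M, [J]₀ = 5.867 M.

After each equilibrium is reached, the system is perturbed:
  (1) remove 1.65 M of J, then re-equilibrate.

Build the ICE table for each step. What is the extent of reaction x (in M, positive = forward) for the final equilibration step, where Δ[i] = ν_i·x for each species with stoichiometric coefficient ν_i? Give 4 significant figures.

x = 0.04861 M

Q₀ = 9549 vs Keq = 311.2 ⇒ Q>K, reverse
Step 1:
                    M           E           J
  init        0.09535       1.325       5.867
  Δ            0.2397      0.3596     -0.3596
  eq           0.3351       1.685       5.507
  solve Keq expr → x = -0.1199; check Q = 311.2
Then remove 1.65 M of J.
Step 2:
                    M           E           J
  init         0.3351       1.685       3.857
  Δ          -0.09722     -0.1458      0.1458
  eq           0.2379       1.539       4.003
  solve Keq expr → x = 0.04861; check Q = 311.2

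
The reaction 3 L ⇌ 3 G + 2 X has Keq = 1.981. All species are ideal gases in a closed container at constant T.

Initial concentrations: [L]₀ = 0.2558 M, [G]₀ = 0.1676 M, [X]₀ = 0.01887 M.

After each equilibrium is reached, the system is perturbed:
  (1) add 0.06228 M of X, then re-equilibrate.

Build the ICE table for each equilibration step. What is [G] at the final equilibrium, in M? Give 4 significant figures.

[G]_eq = 0.3346 M

Q₀ = 1.0015e-04 vs Keq = 1.981 ⇒ Q<K, forward
Step 1:
                   L          G          X
  I           0.2558     0.1676    0.01887
  C          -0.1811     0.1811     0.1207
  E          0.07471     0.3487     0.1396
  solve Keq expr → x = 0.06036; check Q = 1.981
Then add 0.06228 M of X.
Step 2:
                   L          G          X
  I          0.07471     0.3487     0.2019
  C           0.0141    -0.0141    -0.0094
  E          0.08881     0.3346     0.1925
  solve Keq expr → x = -0.0047; check Q = 1.981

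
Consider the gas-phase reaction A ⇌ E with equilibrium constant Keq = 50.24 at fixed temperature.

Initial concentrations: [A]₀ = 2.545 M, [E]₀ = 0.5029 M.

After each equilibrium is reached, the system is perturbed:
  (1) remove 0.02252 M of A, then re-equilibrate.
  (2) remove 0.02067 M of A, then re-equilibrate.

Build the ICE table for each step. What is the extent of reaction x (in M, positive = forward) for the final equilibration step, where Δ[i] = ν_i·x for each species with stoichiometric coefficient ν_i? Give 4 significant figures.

x = -0.02027 M

Q₀ = 0.1976 vs Keq = 50.24 ⇒ Q<K, forward
Step 1:
                    A           E
  init          2.545      0.5029
  Δ            -2.486       2.486
  eq          0.05948       2.988
  solve Keq expr → x = 2.486; check Q = 50.24
Then remove 0.02252 M of A.
Step 2:
                    A           E
  init        0.03696       2.988
  Δ           0.02208    -0.02208
  eq          0.05904       2.966
  solve Keq expr → x = -0.02208; check Q = 50.24
Then remove 0.02067 M of A.
Step 3:
                    A           E
  init        0.03837       2.966
  Δ           0.02027    -0.02027
  eq          0.05864       2.946
  solve Keq expr → x = -0.02027; check Q = 50.24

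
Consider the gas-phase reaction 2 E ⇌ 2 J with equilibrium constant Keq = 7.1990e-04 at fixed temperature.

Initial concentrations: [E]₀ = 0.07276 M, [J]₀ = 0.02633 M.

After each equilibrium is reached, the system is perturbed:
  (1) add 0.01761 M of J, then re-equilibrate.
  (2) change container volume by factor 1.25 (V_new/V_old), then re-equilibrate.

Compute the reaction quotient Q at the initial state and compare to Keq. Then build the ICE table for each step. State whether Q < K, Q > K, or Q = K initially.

Q₀ = 0.131; Q > K (proceeds reverse)

Q₀ = 0.131 vs Keq = 7.1990e-04 ⇒ Q>K, reverse
Step 1:
                    E           J
  init        0.07276     0.02633
  Δ           0.02374    -0.02374
  eq           0.0965    0.002589
  solve Keq expr → x = -0.01187; check Q = 7.1990e-04
Then add 0.01761 M of J.
Step 2:
                    E           J
  init         0.0965      0.0202
  Δ           0.01715    -0.01715
  eq           0.1137    0.003049
  solve Keq expr → x = -0.008575; check Q = 7.1990e-04
Then change container volume by factor 1.25 (V_new/V_old).
Step 3:
                    E           J
  init        0.09092    0.002439
  Δ                 0           0
  eq          0.09092    0.002439
  solve Keq expr → x = 0; check Q = 7.1990e-04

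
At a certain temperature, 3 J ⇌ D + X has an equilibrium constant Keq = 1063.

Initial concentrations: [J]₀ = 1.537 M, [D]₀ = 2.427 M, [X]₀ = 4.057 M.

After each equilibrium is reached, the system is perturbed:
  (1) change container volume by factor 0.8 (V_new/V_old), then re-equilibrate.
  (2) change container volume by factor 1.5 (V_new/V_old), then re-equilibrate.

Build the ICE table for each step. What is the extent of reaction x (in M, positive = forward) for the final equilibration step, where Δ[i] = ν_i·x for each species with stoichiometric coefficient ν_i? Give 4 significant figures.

Q₀ = 2.712 vs Keq = 1063 ⇒ Q<K, forward
Step 1:
                   J          D          X
  I            1.537      2.427      4.057
  C           -1.307     0.4358     0.4358
  E           0.2296      2.863      4.493
  solve Keq expr → x = 0.4358; check Q = 1063
Then change container volume by factor 0.8 (V_new/V_old).
Step 2:
                   J          D          X
  I            0.287      3.579      5.616
  C          -0.0203   0.006765   0.006765
  E           0.2667      3.585      5.623
  solve Keq expr → x = 0.006765; check Q = 1063
Then change container volume by factor 1.5 (V_new/V_old).
Step 3:
                   J          D          X
  I           0.1778       2.39      3.749
  C          0.02533  -0.008445  -0.008445
  E           0.2031      2.382       3.74
  solve Keq expr → x = -0.008445; check Q = 1063

x = -0.008445 M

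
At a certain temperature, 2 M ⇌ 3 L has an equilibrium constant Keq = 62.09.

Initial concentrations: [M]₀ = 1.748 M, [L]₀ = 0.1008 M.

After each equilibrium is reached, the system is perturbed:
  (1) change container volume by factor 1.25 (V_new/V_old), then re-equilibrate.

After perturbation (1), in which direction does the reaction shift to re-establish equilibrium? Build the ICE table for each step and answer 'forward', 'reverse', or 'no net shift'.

Q₀ = 3.3520e-04 vs Keq = 62.09 ⇒ Q<K, forward
Step 1:
                  M         L
  Initial     1.748    0.1008
  Change     -1.353      2.03
  Equil      0.3947     2.131
  solve Keq expr → x = 0.6766; check Q = 62.09
Then change container volume by factor 1.25 (V_new/V_old).
Step 2:
                  M         L
  Initial    0.3158     1.705
  Change   -0.02425   0.03637
  Equil      0.2915     1.741
  solve Keq expr → x = 0.01212; check Q = 62.09

Direction: forward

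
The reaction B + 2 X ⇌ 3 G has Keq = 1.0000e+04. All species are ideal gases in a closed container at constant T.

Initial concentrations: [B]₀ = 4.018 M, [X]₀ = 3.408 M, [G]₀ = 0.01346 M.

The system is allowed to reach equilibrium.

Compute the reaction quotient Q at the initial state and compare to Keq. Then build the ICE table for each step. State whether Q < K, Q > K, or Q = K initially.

Q₀ = 5.2255e-08; Q < K (proceeds forward)

Q₀ = 5.2255e-08 vs Keq = 1.0000e+04 ⇒ Q<K, forward
Step 1:
                    B           X           G
  I             4.018       3.408     0.01346
  C            -1.667      -3.335       5.002
  E             2.351     0.07326       5.016
  solve Keq expr → x = 1.667; check Q = 1e+04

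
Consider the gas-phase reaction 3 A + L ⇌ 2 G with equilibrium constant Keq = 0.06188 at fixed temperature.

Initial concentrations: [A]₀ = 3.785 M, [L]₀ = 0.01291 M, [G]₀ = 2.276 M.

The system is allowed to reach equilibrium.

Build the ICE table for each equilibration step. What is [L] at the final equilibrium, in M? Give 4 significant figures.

[L]_eq = 0.3599 M

Q₀ = 7.4 vs Keq = 0.06188 ⇒ Q>K, reverse
Step 1:
                    A           L           G
  init          3.785     0.01291       2.276
  Δ             1.041       0.347     -0.6939
  eq            4.826      0.3599       1.582
  solve Keq expr → x = -0.347; check Q = 0.06188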